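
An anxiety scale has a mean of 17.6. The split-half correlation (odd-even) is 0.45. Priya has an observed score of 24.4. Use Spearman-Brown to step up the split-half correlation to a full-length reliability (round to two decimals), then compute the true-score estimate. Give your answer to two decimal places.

Spearman-Brown: ρ = 2r/(1 + r) = 2(0.45)/(1 + 0.45) = 0.900/1.45 = 0.6207 → 0.62
T̂ = 0.62(24.4) + 0.38(17.6) = 15.128 + 6.688 = 21.816 → 21.82

21.82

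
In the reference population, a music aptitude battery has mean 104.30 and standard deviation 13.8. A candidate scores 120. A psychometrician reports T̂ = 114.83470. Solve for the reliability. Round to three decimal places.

T̂ = ρX + (1 − ρ)μ  ⇒  T̂ − μ = ρ(X − μ)
ρ = (T̂ − μ)/(X − μ) = (114.83470 − 104.30) / (120 − 104.30) = 10.53470 / 15.70 = 0.67100

0.671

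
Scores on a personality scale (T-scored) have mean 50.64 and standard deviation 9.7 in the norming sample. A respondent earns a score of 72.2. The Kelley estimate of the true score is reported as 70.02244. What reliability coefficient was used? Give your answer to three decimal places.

0.899

T̂ = ρX + (1 − ρ)μ  ⇒  T̂ − μ = ρ(X − μ)
ρ = (T̂ − μ)/(X − μ) = (70.02244 − 50.64) / (72.2 − 50.64) = 19.38244 / 21.56 = 0.89900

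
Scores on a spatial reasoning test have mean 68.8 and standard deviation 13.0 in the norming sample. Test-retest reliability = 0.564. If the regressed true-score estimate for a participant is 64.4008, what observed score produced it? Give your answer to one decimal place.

61.0

T̂ = ρX + (1 − ρ)μ  ⇒  X = (T̂ − (1 − ρ)μ) / ρ
X = (64.4008 − 0.436 × 68.8) / 0.564 = (64.4008 − 29.9968) / 0.564 = 34.4040 / 0.564 = 61.000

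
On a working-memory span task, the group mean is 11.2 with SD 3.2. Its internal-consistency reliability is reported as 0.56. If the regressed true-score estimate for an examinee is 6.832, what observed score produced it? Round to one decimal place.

T̂ = ρX + (1 − ρ)μ  ⇒  X = (T̂ − (1 − ρ)μ) / ρ
X = (6.832 − 0.44 × 11.2) / 0.56 = (6.832 − 4.928) / 0.56 = 1.904 / 0.56 = 3.400

3.4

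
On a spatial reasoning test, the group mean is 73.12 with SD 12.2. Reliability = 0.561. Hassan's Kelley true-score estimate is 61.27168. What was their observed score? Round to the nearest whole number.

52

T̂ = ρX + (1 − ρ)μ  ⇒  X = (T̂ − (1 − ρ)μ) / ρ
X = (61.27168 − 0.439 × 73.12) / 0.561 = (61.27168 − 32.09968) / 0.561 = 29.17200 / 0.561 = 52.00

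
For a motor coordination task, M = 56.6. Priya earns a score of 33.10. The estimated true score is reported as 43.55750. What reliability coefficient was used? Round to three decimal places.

0.555

T̂ = ρX + (1 − ρ)μ  ⇒  T̂ − μ = ρ(X − μ)
ρ = (T̂ − μ)/(X − μ) = (43.55750 − 56.6) / (33.10 − 56.6) = -13.04250 / -23.50 = 0.55500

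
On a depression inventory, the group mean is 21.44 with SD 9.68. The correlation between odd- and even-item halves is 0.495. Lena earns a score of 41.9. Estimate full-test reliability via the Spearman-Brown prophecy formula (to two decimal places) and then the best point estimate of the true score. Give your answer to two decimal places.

Spearman-Brown: ρ = 2r/(1 + r) = 2(0.495)/(1 + 0.495) = 0.9900/1.495 = 0.6622 → 0.66
T̂ = 0.66(41.9) + 0.34(21.44) = 27.654 + 7.2896 = 34.944 → 34.94

34.94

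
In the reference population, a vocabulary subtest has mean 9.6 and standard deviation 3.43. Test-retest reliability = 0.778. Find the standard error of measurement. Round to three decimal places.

SEM = SD · √(1 − ρ) = 3.43 × √0.222 = 3.43 × 0.4712 = 1.6161

1.616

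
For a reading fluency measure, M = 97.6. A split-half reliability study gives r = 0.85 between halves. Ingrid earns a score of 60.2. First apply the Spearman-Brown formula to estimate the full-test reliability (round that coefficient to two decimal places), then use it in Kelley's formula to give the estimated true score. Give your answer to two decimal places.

Spearman-Brown: ρ = 2r/(1 + r) = 2(0.85)/(1 + 0.85) = 1.700/1.85 = 0.9189 → 0.92
Kelley's formula gives T̂ = 0.92·60.2 + 0.08·97.6 = 55.384 + 7.808 = 63.192.

63.19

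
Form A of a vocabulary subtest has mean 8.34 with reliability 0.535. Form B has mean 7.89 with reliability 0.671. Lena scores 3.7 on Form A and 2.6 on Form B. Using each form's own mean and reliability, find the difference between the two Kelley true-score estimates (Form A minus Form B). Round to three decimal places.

T̂_A = 0.535(3.7) + 0.465(8.34) = 5.85760
T̂_B = 0.671(2.6) + 0.329(7.89) = 4.34041
T̂_A − T̂_B = 1.51719

1.517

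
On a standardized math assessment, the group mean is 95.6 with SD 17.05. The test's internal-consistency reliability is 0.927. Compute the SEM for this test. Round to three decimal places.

SEM = SD · √(1 − ρ) = 17.05 × √0.073 = 17.05 × 0.2702 = 4.6067

4.607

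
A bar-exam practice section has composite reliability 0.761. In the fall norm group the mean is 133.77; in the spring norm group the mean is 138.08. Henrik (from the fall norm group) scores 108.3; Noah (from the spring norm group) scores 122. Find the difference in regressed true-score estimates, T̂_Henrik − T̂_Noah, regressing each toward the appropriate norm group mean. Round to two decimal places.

T̂_Henrik = 0.761(108.3) + 0.239(133.77) = 114.3873
T̂_Noah = 0.761(122) + 0.239(138.08) = 125.8431
Difference = 114.3873 − 125.8431 = -11.4558

-11.46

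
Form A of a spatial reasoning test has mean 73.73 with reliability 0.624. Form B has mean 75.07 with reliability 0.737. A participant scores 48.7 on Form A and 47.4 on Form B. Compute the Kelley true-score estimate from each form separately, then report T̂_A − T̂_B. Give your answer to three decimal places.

3.434

T̂_A = 0.624(48.7) + 0.376(73.73) = 58.11128
T̂_B = 0.737(47.4) + 0.263(75.07) = 54.67721
T̂_A − T̂_B = 3.43407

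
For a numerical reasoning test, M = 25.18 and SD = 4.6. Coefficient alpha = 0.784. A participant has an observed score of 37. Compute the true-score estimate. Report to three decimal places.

34.447

T̂ = 0.784(37) + 0.216(25.18) = 29.008 + 5.43888 = 34.4469 → 34.447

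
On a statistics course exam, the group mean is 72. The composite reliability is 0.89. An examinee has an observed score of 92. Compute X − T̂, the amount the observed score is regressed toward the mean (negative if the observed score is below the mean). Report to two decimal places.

2.20

T̂ = ρX + (1 − ρ)μ
  = 0.89 × 92 + 0.11 × 72
  = 81.88 + 7.92
  = 89.8000
  ≈ 89.800
X − T̂ = 92 − 89.800 = 2.200 → 2.20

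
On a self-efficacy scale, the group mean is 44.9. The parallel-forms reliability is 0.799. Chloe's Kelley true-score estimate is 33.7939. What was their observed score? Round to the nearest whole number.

31

T̂ = ρX + (1 − ρ)μ  ⇒  X = (T̂ − (1 − ρ)μ) / ρ
X = (33.7939 − 0.201 × 44.9) / 0.799 = (33.7939 − 9.0249) / 0.799 = 24.7690 / 0.799 = 31.00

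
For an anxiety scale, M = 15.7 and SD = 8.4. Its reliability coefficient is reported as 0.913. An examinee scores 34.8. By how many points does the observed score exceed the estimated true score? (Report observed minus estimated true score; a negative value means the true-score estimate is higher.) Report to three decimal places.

1.662

Kelley's formula gives T̂ = 0.913·34.8 + 0.087·15.7 = 31.7724 + 1.3659 = 33.13830.
X − T̂ = 34.8 − 33.1383 = 1.6617 → 1.662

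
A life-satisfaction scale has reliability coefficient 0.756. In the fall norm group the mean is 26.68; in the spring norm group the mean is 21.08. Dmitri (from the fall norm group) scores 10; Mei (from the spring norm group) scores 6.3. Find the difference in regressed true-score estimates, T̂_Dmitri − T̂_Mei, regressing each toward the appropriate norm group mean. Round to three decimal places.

4.164

T̂_Dmitri = 0.756(10) + 0.244(26.68) = 14.06992
T̂_Mei = 0.756(6.3) + 0.244(21.08) = 9.90632
Difference = 14.06992 − 9.90632 = 4.16360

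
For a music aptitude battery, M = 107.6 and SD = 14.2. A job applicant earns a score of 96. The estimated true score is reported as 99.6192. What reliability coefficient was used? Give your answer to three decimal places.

T̂ = ρX + (1 − ρ)μ  ⇒  T̂ − μ = ρ(X − μ)
ρ = (T̂ − μ)/(X − μ) = (99.6192 − 107.6) / (96 − 107.6) = -7.9808 / -11.6 = 0.68800

0.688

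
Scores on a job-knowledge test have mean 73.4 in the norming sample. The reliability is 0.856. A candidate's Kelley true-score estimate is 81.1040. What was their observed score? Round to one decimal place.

T̂ = ρX + (1 − ρ)μ  ⇒  X = (T̂ − (1 − ρ)μ) / ρ
X = (81.1040 − 0.144 × 73.4) / 0.856 = (81.1040 − 10.5696) / 0.856 = 70.5344 / 0.856 = 82.400

82.4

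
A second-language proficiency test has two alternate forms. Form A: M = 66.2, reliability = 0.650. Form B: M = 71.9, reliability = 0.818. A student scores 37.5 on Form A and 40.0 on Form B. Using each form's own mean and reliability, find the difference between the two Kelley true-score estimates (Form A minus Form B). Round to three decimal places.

1.739

T̂_A = 0.650(37.5) + 0.350(66.2) = 47.54500
T̂_B = 0.818(40.0) + 0.182(71.9) = 45.80580
T̂_A − T̂_B = 1.73920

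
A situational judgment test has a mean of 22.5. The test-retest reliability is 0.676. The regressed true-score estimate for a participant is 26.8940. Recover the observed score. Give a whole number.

29

T̂ = ρX + (1 − ρ)μ  ⇒  X = (T̂ − (1 − ρ)μ) / ρ
X = (26.8940 − 0.324 × 22.5) / 0.676 = (26.8940 − 7.2900) / 0.676 = 19.6040 / 0.676 = 29.00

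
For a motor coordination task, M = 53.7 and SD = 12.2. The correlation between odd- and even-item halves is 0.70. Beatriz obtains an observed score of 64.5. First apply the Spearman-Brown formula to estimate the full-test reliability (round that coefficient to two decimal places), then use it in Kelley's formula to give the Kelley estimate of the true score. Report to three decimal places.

Spearman-Brown: ρ = 2r/(1 + r) = 2(0.70)/(1 + 0.70) = 1.400/1.70 = 0.8235 → 0.82
T̂ = 0.82(64.5) + 0.18(53.7) = 52.890 + 9.666 = 62.5560 → 62.556

62.556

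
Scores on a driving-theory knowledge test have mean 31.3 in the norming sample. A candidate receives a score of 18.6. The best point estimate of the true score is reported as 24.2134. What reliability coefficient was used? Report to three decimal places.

0.558

T̂ = ρX + (1 − ρ)μ  ⇒  T̂ − μ = ρ(X − μ)
ρ = (T̂ − μ)/(X − μ) = (24.2134 − 31.3) / (18.6 − 31.3) = -7.0866 / -12.7 = 0.55800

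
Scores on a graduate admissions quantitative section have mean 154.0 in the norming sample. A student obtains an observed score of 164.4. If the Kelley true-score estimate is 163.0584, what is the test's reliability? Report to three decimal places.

0.871

T̂ = ρX + (1 − ρ)μ  ⇒  T̂ − μ = ρ(X − μ)
ρ = (T̂ − μ)/(X − μ) = (163.0584 − 154.0) / (164.4 − 154.0) = 9.0584 / 10.4 = 0.87100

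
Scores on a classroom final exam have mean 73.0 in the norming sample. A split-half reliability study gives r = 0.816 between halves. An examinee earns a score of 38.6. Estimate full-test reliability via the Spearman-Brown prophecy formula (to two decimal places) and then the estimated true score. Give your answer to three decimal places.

Spearman-Brown: ρ = 2r/(1 + r) = 2(0.816)/(1 + 0.816) = 1.6320/1.816 = 0.8987 → 0.90
Weight the observed score by reliability and the mean by (1 − reliability): T̂ = 0.90·38.6 + 0.10·73.0 = 34.740 + 7.300 = 42.0400.

42.040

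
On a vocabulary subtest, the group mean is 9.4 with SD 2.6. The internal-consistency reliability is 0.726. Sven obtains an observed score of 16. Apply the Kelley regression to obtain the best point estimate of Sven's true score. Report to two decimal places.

T̂ = 0.726(16) + 0.274(9.4) = 11.616 + 2.5756 = 14.192 → 14.19

14.19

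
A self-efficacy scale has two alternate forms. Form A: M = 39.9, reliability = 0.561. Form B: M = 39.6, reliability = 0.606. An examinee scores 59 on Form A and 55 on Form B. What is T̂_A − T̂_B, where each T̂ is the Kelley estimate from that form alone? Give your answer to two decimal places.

1.68

T̂_A = 0.561(59) + 0.439(39.9) = 50.6151
T̂_B = 0.606(55) + 0.394(39.6) = 48.9324
T̂_A − T̂_B = 1.6827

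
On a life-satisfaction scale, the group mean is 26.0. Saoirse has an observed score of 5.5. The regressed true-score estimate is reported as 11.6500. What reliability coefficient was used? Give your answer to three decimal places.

0.700

T̂ = ρX + (1 − ρ)μ  ⇒  T̂ − μ = ρ(X − μ)
ρ = (T̂ − μ)/(X − μ) = (11.6500 − 26.0) / (5.5 − 26.0) = -14.3500 / -20.5 = 0.70000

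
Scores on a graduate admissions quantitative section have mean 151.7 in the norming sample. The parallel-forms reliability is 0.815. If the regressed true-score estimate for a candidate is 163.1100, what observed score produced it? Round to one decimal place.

165.7

T̂ = ρX + (1 − ρ)μ  ⇒  X = (T̂ − (1 − ρ)μ) / ρ
X = (163.1100 − 0.185 × 151.7) / 0.815 = (163.1100 − 28.0645) / 0.815 = 135.0455 / 0.815 = 165.700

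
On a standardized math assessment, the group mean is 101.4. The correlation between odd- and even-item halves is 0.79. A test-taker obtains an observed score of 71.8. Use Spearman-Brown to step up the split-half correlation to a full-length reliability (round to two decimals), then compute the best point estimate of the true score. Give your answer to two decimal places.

Spearman-Brown: ρ = 2r/(1 + r) = 2(0.79)/(1 + 0.79) = 1.580/1.79 = 0.8827 → 0.88
Regress the observed score toward the mean by the unreliability: T̂ = 0.88·71.8 + 0.12·101.4 = 63.184 + 12.168 = 75.352.

75.35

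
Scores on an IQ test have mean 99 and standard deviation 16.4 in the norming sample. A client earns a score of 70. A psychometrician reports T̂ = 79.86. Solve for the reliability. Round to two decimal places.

T̂ = ρX + (1 − ρ)μ  ⇒  T̂ − μ = ρ(X − μ)
ρ = (T̂ − μ)/(X − μ) = (79.86 − 99) / (70 − 99) = -19.14 / -29.0 = 0.6600

0.66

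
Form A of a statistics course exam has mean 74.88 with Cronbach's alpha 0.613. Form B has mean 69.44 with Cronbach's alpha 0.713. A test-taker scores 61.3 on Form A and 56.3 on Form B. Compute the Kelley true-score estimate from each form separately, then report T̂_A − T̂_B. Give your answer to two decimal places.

6.48

T̂_A = 0.613(61.3) + 0.387(74.88) = 66.5555
T̂_B = 0.713(56.3) + 0.287(69.44) = 60.0712
T̂_A − T̂_B = 6.4843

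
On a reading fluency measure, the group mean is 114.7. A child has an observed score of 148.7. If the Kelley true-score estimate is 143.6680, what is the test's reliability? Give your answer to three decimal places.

0.852

T̂ = ρX + (1 − ρ)μ  ⇒  T̂ − μ = ρ(X − μ)
ρ = (T̂ − μ)/(X − μ) = (143.6680 − 114.7) / (148.7 − 114.7) = 28.9680 / 34.0 = 0.85200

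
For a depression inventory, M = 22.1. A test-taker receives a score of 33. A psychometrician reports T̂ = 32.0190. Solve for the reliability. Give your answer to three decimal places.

0.910

T̂ = ρX + (1 − ρ)μ  ⇒  T̂ − μ = ρ(X − μ)
ρ = (T̂ − μ)/(X − μ) = (32.0190 − 22.1) / (33 − 22.1) = 9.9190 / 10.9 = 0.91000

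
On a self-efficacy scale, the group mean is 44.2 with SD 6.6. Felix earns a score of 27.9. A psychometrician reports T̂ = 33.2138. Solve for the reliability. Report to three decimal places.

0.674

T̂ = ρX + (1 − ρ)μ  ⇒  T̂ − μ = ρ(X − μ)
ρ = (T̂ − μ)/(X − μ) = (33.2138 − 44.2) / (27.9 − 44.2) = -10.9862 / -16.3 = 0.67400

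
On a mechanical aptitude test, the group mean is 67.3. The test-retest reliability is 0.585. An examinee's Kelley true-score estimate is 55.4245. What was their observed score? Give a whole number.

47

T̂ = ρX + (1 − ρ)μ  ⇒  X = (T̂ − (1 − ρ)μ) / ρ
X = (55.4245 − 0.415 × 67.3) / 0.585 = (55.4245 − 27.9295) / 0.585 = 27.4950 / 0.585 = 47.00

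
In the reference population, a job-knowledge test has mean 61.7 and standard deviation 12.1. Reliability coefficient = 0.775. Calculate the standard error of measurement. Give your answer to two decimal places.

SEM = SD · √(1 − ρ) = 12.1 × √0.225 = 12.1 × 0.4743 = 5.740

5.74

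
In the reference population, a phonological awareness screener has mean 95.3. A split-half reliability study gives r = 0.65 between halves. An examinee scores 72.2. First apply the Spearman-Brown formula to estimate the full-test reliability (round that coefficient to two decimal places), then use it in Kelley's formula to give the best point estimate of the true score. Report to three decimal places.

Spearman-Brown: ρ = 2r/(1 + r) = 2(0.65)/(1 + 0.65) = 1.300/1.65 = 0.7879 → 0.79
Regress the observed score toward the mean by the unreliability: T̂ = 0.79·72.2 + 0.21·95.3 = 57.038 + 20.013 = 77.0510.

77.051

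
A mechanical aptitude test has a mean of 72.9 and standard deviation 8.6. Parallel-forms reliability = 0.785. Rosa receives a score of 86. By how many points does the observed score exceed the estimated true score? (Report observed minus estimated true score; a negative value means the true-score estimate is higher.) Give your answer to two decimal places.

T̂ = ρX + (1 − ρ)μ
  = 0.785 × 86 + 0.215 × 72.9
  = 67.510 + 15.6735
  = 83.1835
  ≈ 83.184
X − T̂ = 86 − 83.184 = 2.816 → 2.82

2.82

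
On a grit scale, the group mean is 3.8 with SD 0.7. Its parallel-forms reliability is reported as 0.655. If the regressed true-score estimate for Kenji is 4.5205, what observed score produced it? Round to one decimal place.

4.9

T̂ = ρX + (1 − ρ)μ  ⇒  X = (T̂ − (1 − ρ)μ) / ρ
X = (4.5205 − 0.345 × 3.8) / 0.655 = (4.5205 − 1.3110) / 0.655 = 3.2095 / 0.655 = 4.900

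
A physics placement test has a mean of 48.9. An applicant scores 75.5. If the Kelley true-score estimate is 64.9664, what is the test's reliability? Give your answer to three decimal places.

T̂ = ρX + (1 − ρ)μ  ⇒  T̂ − μ = ρ(X − μ)
ρ = (T̂ − μ)/(X − μ) = (64.9664 − 48.9) / (75.5 − 48.9) = 16.0664 / 26.6 = 0.60400

0.604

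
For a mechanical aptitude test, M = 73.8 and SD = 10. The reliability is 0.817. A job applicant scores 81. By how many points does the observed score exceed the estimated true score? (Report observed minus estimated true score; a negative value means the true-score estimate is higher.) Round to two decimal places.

1.32

T̂ = ρX + (1 − ρ)μ
  = 0.817 × 81 + 0.183 × 73.8
  = 66.177 + 13.5054
  = 79.6824
  ≈ 79.682
X − T̂ = 81 − 79.682 = 1.318 → 1.32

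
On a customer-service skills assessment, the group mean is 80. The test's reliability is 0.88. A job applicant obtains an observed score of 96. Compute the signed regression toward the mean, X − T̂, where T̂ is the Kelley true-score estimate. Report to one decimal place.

1.9

Weight the observed score by reliability and the mean by (1 − reliability): T̂ = 0.88·96 + 0.12·80 = 84.48 + 9.60 = 94.080.
X − T̂ = 96 − 94.08 = 1.92 → 1.9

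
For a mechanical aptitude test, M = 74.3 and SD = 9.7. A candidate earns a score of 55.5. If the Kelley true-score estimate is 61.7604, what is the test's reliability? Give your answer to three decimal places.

0.667

T̂ = ρX + (1 − ρ)μ  ⇒  T̂ − μ = ρ(X − μ)
ρ = (T̂ − μ)/(X − μ) = (61.7604 − 74.3) / (55.5 − 74.3) = -12.5396 / -18.8 = 0.66700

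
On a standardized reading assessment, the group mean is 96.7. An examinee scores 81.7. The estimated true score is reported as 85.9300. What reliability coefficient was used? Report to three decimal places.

0.718

T̂ = ρX + (1 − ρ)μ  ⇒  T̂ − μ = ρ(X − μ)
ρ = (T̂ − μ)/(X − μ) = (85.9300 − 96.7) / (81.7 − 96.7) = -10.7700 / -15.0 = 0.71800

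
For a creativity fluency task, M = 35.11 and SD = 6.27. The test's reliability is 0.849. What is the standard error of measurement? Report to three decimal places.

SEM = SD · √(1 − ρ) = 6.27 × √0.151 = 6.27 × 0.3886 = 2.4364

2.436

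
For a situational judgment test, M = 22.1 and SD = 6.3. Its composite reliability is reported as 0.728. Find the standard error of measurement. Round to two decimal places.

3.29

SEM = SD · √(1 − ρ) = 6.3 × √0.272 = 6.3 × 0.5215 = 3.286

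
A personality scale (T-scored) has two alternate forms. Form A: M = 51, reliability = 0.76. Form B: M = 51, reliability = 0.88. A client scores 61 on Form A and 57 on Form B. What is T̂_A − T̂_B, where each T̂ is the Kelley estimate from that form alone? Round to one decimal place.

T̂_A = 0.76(61) + 0.24(51) = 58.600
T̂_B = 0.88(57) + 0.12(51) = 56.280
T̂_A − T̂_B = 2.320

2.3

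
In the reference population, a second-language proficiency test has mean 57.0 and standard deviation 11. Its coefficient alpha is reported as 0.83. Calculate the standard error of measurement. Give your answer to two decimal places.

SEM = SD · √(1 − ρ) = 11 × √0.17 = 11 × 0.4123 = 4.535

4.54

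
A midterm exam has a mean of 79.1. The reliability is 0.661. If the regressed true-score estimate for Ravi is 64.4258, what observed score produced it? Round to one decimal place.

T̂ = ρX + (1 − ρ)μ  ⇒  X = (T̂ − (1 − ρ)μ) / ρ
X = (64.4258 − 0.339 × 79.1) / 0.661 = (64.4258 − 26.8149) / 0.661 = 37.6109 / 0.661 = 56.900

56.9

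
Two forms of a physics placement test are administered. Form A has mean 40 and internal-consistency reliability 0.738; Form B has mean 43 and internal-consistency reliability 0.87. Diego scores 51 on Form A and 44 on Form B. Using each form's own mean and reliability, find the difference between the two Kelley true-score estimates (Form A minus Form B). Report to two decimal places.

T̂_A = 0.738(51) + 0.262(40) = 48.1180
T̂_B = 0.87(44) + 0.13(43) = 43.8700
T̂_A − T̂_B = 4.2480

4.25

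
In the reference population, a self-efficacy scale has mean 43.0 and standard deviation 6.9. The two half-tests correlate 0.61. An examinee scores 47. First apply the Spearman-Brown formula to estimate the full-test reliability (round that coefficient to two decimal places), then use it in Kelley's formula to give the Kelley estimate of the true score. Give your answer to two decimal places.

46.04

Spearman-Brown: ρ = 2r/(1 + r) = 2(0.61)/(1 + 0.61) = 1.220/1.61 = 0.7578 → 0.76
T̂ = ρX + (1 − ρ)μ
  = 0.76 × 47 + 0.24 × 43.0
  = 35.72 + 10.320
  = 46.040
  ≈ 46.04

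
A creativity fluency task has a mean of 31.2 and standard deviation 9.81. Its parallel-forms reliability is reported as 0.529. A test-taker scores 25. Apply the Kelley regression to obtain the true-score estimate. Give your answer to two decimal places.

T̂ = ρX + (1 − ρ)μ
  = 0.529 × 25 + 0.471 × 31.2
  = 13.225 + 14.6952
  = 27.920
  ≈ 27.92

27.92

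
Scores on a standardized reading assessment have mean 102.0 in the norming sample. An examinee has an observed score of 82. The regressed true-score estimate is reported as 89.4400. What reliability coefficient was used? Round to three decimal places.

T̂ = ρX + (1 − ρ)μ  ⇒  T̂ − μ = ρ(X − μ)
ρ = (T̂ − μ)/(X − μ) = (89.4400 − 102.0) / (82 − 102.0) = -12.5600 / -20.0 = 0.62800

0.628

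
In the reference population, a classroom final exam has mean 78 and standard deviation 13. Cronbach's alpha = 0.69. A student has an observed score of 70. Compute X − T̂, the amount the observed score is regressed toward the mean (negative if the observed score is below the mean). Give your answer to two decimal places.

-2.48

T̂ = 0.69(70) + 0.31(78) = 48.30 + 24.18 = 72.4800 → 72.480
X − T̂ = 70 − 72.480 = -2.480 → -2.48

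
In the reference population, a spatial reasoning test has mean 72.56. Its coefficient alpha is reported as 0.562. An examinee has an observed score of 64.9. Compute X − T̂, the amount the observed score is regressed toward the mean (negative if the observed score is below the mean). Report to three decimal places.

-3.355

T̂ = 0.562(64.9) + 0.438(72.56) = 36.4738 + 31.78128 = 68.25508 → 68.2551
X − T̂ = 64.9 − 68.2551 = -3.3551 → -3.355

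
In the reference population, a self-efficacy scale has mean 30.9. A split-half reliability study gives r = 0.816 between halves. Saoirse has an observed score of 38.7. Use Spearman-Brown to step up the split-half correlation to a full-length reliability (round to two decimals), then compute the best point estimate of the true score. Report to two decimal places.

37.92

Spearman-Brown: ρ = 2r/(1 + r) = 2(0.816)/(1 + 0.816) = 1.6320/1.816 = 0.8987 → 0.90
Weight the observed score by reliability and the mean by (1 − reliability): T̂ = 0.90·38.7 + 0.10·30.9 = 34.830 + 3.090 = 37.920.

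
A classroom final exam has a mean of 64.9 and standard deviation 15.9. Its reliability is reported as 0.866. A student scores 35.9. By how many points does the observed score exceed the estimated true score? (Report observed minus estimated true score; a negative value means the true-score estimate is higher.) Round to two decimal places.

-3.89

T̂ = 0.866(35.9) + 0.134(64.9) = 31.0894 + 8.6966 = 39.7860 → 39.786
X − T̂ = 35.9 − 39.786 = -3.886 → -3.89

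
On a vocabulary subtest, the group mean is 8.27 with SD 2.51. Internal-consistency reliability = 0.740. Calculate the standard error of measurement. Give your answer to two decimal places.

SEM = SD · √(1 − ρ) = 2.51 × √0.260 = 2.51 × 0.5099 = 1.280

1.28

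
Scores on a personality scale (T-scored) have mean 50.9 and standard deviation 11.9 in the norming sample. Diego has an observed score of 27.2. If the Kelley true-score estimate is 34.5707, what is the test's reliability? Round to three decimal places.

0.689

T̂ = ρX + (1 − ρ)μ  ⇒  T̂ − μ = ρ(X − μ)
ρ = (T̂ − μ)/(X − μ) = (34.5707 − 50.9) / (27.2 − 50.9) = -16.3293 / -23.7 = 0.68900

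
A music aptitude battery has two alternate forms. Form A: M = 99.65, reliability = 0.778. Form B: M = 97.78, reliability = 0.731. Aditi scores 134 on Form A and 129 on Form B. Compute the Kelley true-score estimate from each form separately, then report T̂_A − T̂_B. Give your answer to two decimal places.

5.77

T̂_A = 0.778(134) + 0.222(99.65) = 126.3743
T̂_B = 0.731(129) + 0.269(97.78) = 120.6018
T̂_A − T̂_B = 5.7725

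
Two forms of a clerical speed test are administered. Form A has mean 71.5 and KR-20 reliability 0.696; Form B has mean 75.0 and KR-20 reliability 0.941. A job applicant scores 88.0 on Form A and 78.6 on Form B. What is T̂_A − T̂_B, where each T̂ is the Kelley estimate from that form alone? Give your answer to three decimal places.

4.596

T̂_A = 0.696(88.0) + 0.304(71.5) = 82.98400
T̂_B = 0.941(78.6) + 0.059(75.0) = 78.38760
T̂_A − T̂_B = 4.59640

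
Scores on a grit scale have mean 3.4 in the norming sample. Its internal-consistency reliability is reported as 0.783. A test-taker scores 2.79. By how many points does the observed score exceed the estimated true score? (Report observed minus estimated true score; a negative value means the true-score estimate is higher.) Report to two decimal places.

T̂ = ρX + (1 − ρ)μ
  = 0.783 × 2.79 + 0.217 × 3.4
  = 2.18457 + 0.7378
  = 2.9224
  ≈ 2.922
X − T̂ = 2.79 − 2.922 = -0.132 → -0.13

-0.13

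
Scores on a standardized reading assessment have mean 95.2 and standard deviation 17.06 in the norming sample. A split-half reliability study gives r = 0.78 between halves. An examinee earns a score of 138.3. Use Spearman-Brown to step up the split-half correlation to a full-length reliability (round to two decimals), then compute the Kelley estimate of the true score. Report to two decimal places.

Spearman-Brown: ρ = 2r/(1 + r) = 2(0.78)/(1 + 0.78) = 1.560/1.78 = 0.8764 → 0.88
T̂ = 0.88(138.3) + 0.12(95.2) = 121.704 + 11.424 = 133.128 → 133.13

133.13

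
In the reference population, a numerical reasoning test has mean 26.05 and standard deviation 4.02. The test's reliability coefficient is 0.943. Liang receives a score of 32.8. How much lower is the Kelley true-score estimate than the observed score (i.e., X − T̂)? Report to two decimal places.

T̂ = ρX + (1 − ρ)μ
  = 0.943 × 32.8 + 0.057 × 26.05
  = 30.9304 + 1.48485
  = 32.4152
  ≈ 32.415
X − T̂ = 32.8 − 32.415 = 0.385 → 0.38

0.38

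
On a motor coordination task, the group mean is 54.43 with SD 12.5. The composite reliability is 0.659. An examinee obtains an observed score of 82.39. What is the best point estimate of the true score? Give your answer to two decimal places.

Kelley's formula gives T̂ = 0.659·82.39 + 0.341·54.43 = 54.29501 + 18.56063 = 72.856.

72.86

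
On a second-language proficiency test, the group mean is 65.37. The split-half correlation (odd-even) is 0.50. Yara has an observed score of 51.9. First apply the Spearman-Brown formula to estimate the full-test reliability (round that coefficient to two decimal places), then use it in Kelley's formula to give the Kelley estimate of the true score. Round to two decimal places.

Spearman-Brown: ρ = 2r/(1 + r) = 2(0.50)/(1 + 0.50) = 1.000/1.50 = 0.6667 → 0.67
T̂ = ρX + (1 − ρ)μ
  = 0.67 × 51.9 + 0.33 × 65.37
  = 34.773 + 21.5721
  = 56.345
  ≈ 56.35

56.35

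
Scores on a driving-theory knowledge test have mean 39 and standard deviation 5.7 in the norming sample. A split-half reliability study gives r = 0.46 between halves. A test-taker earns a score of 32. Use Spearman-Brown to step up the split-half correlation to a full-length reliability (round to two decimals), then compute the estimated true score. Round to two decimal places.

Spearman-Brown: ρ = 2r/(1 + r) = 2(0.46)/(1 + 0.46) = 0.920/1.46 = 0.6301 → 0.63
Kelley's formula gives T̂ = 0.63·32 + 0.37·39 = 20.16 + 14.43 = 34.590.

34.59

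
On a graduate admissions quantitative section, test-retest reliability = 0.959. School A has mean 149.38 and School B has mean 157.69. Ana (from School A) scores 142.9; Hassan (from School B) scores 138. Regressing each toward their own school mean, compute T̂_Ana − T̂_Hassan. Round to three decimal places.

4.358

T̂_Ana = 0.959(142.9) + 0.041(149.38) = 143.16568
T̂_Hassan = 0.959(138) + 0.041(157.69) = 138.80729
Difference = 143.16568 − 138.80729 = 4.35839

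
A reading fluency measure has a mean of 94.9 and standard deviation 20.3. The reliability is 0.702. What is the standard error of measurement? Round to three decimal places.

SEM = SD · √(1 − ρ) = 20.3 × √0.298 = 20.3 × 0.5459 = 11.0816

11.082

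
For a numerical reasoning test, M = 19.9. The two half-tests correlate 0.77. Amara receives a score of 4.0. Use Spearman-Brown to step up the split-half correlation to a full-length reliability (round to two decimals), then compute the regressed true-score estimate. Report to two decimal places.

Spearman-Brown: ρ = 2r/(1 + r) = 2(0.77)/(1 + 0.77) = 1.540/1.77 = 0.8701 → 0.87
Weight the observed score by reliability and the mean by (1 − reliability): T̂ = 0.87·4.0 + 0.13·19.9 = 3.480 + 2.587 = 6.067.

6.07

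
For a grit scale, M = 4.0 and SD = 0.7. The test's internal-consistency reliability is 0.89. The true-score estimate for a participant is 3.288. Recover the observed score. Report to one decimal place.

T̂ = ρX + (1 − ρ)μ  ⇒  X = (T̂ − (1 − ρ)μ) / ρ
X = (3.288 − 0.11 × 4.0) / 0.89 = (3.288 − 0.440) / 0.89 = 2.848 / 0.89 = 3.200

3.2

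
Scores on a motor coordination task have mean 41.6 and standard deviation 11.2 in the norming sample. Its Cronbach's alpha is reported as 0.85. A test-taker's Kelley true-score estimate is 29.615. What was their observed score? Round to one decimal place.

T̂ = ρX + (1 − ρ)μ  ⇒  X = (T̂ − (1 − ρ)μ) / ρ
X = (29.615 − 0.15 × 41.6) / 0.85 = (29.615 − 6.240) / 0.85 = 23.375 / 0.85 = 27.500

27.5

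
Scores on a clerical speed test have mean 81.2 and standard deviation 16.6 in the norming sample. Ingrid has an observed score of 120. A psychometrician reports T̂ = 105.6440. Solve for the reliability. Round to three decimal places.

T̂ = ρX + (1 − ρ)μ  ⇒  T̂ − μ = ρ(X − μ)
ρ = (T̂ − μ)/(X − μ) = (105.6440 − 81.2) / (120 − 81.2) = 24.4440 / 38.8 = 0.63000

0.630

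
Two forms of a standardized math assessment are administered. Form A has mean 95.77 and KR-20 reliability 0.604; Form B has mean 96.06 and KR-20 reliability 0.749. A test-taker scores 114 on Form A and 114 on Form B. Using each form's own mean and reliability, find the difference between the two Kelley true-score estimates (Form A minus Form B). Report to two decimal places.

T̂_A = 0.604(114) + 0.396(95.77) = 106.7809
T̂_B = 0.749(114) + 0.251(96.06) = 109.4971
T̂_A − T̂_B = -2.7161

-2.72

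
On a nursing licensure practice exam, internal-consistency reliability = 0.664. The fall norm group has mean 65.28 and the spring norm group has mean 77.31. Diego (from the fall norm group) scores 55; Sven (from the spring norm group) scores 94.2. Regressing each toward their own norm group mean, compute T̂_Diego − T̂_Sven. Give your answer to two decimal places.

-30.07

T̂_Diego = 0.664(55) + 0.336(65.28) = 58.4541
T̂_Sven = 0.664(94.2) + 0.336(77.31) = 88.5250
Difference = 58.4541 − 88.5250 = -30.0709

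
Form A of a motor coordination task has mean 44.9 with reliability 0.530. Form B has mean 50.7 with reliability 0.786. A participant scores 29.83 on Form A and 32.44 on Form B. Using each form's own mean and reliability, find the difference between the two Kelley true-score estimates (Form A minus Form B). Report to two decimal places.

T̂_A = 0.530(29.83) + 0.470(44.9) = 36.9129
T̂_B = 0.786(32.44) + 0.214(50.7) = 36.3476
T̂_A − T̂_B = 0.5653

0.57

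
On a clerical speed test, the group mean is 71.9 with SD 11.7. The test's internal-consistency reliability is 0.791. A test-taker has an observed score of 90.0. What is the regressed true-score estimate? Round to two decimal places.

86.22

T̂ = 0.791(90.0) + 0.209(71.9) = 71.1900 + 15.0271 = 86.217 → 86.22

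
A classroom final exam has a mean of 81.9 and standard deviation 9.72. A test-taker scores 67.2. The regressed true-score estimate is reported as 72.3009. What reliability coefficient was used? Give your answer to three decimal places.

T̂ = ρX + (1 − ρ)μ  ⇒  T̂ − μ = ρ(X − μ)
ρ = (T̂ − μ)/(X − μ) = (72.3009 − 81.9) / (67.2 − 81.9) = -9.5991 / -14.7 = 0.65300

0.653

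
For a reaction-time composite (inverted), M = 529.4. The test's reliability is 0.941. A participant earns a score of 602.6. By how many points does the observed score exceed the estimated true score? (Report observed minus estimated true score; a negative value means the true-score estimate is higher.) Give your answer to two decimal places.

Weight the observed score by reliability and the mean by (1 − reliability): T̂ = 0.941·602.6 + 0.059·529.4 = 567.0466 + 31.2346 = 598.2812.
X − T̂ = 602.6 − 598.281 = 4.319 → 4.32

4.32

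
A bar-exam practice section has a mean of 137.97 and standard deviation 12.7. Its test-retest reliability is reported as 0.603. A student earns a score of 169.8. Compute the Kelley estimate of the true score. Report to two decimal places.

157.16

Weight the observed score by reliability and the mean by (1 − reliability): T̂ = 0.603·169.8 + 0.397·137.97 = 102.3894 + 54.77409 = 157.163.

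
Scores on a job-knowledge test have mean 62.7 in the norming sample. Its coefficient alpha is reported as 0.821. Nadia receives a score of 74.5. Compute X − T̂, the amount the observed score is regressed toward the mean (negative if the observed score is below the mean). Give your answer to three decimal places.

2.112

T̂ = ρX + (1 − ρ)μ
  = 0.821 × 74.5 + 0.179 × 62.7
  = 61.1645 + 11.2233
  = 72.38780
  ≈ 72.3878
X − T̂ = 74.5 − 72.3878 = 2.1122 → 2.112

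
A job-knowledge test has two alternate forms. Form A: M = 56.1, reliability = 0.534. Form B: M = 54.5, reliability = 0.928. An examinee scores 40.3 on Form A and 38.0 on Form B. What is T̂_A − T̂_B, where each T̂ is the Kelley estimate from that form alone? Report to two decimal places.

T̂_A = 0.534(40.3) + 0.466(56.1) = 47.6628
T̂_B = 0.928(38.0) + 0.072(54.5) = 39.1880
T̂_A − T̂_B = 8.4748

8.47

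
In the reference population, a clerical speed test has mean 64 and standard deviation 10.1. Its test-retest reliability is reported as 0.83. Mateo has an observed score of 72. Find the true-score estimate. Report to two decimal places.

70.64

Kelley's formula gives T̂ = 0.83·72 + 0.17·64 = 59.76 + 10.88 = 70.640.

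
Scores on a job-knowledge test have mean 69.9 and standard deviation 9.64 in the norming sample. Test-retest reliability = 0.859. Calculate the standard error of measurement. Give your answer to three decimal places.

3.620

SEM = SD · √(1 − ρ) = 9.64 × √0.141 = 9.64 × 0.3755 = 3.6198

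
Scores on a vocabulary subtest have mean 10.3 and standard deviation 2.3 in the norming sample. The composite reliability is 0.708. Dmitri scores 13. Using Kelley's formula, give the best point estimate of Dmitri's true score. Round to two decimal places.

12.21

T̂ = 0.708(13) + 0.292(10.3) = 9.204 + 3.0076 = 12.212 → 12.21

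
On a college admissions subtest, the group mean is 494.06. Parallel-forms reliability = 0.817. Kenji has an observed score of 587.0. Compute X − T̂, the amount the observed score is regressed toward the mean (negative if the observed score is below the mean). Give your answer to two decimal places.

T̂ = ρX + (1 − ρ)μ
  = 0.817 × 587.0 + 0.183 × 494.06
  = 479.5790 + 90.41298
  = 569.9920
  ≈ 569.992
X − T̂ = 587.0 − 569.992 = 17.008 → 17.01

17.01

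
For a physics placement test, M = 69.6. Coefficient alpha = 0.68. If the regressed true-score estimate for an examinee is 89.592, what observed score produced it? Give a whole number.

99

T̂ = ρX + (1 − ρ)μ  ⇒  X = (T̂ − (1 − ρ)μ) / ρ
X = (89.592 − 0.32 × 69.6) / 0.68 = (89.592 − 22.272) / 0.68 = 67.320 / 0.68 = 99.00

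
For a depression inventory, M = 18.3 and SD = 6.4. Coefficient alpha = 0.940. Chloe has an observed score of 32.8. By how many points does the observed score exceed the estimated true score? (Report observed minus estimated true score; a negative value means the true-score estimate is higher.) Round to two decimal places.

0.87

Regress the observed score toward the mean by the unreliability: T̂ = 0.940·32.8 + 0.060·18.3 = 30.8320 + 1.0980 = 31.9300.
X − T̂ = 32.8 − 31.930 = 0.870 → 0.87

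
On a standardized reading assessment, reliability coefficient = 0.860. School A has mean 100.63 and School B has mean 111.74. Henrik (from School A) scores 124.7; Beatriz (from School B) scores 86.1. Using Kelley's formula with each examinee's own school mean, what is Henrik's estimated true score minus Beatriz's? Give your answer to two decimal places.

T̂_Henrik = 0.860(124.7) + 0.140(100.63) = 121.3302
T̂_Beatriz = 0.860(86.1) + 0.140(111.74) = 89.6896
Difference = 121.3302 − 89.6896 = 31.6406

31.64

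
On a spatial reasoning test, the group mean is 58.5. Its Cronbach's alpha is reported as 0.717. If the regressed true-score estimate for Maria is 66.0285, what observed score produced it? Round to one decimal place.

T̂ = ρX + (1 − ρ)μ  ⇒  X = (T̂ − (1 − ρ)μ) / ρ
X = (66.0285 − 0.283 × 58.5) / 0.717 = (66.0285 − 16.5555) / 0.717 = 49.4730 / 0.717 = 69.000

69.0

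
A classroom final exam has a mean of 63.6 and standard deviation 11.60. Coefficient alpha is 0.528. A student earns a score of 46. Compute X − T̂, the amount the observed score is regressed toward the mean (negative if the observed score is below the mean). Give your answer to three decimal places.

-8.307

T̂ = 0.528(46) + 0.472(63.6) = 24.288 + 30.0192 = 54.30720 → 54.3072
X − T̂ = 46 − 54.3072 = -8.3072 → -8.307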